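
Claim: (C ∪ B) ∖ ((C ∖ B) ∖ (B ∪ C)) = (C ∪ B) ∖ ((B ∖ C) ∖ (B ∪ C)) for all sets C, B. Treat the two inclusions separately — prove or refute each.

The two sets are equal.

(⟹) Let x ∈ (C ∪ B) ∖ ((C ∖ B) ∖ (B ∪ C)). Then either x ∈ C and x ∉ B; or x ∈ B and x ∉ C; or x ∈ C ∩ B. In each case x ∈ (C ∪ B) ∖ ((B ∖ C) ∖ (B ∪ C)), so (C ∪ B) ∖ ((C ∖ B) ∖ (B ∪ C)) ⊆ (C ∪ B) ∖ ((B ∖ C) ∖ (B ∪ C)).

(⟸) Let x ∈ (C ∪ B) ∖ ((B ∖ C) ∖ (B ∪ C)). Then either x ∈ C and x ∉ B; or x ∈ B and x ∉ C; or x ∈ C ∩ B. In each case x ∈ (C ∪ B) ∖ ((C ∖ B) ∖ (B ∪ C)), so (C ∪ B) ∖ ((B ∖ C) ∖ (B ∪ C)) ⊆ (C ∪ B) ∖ ((C ∖ B) ∖ (B ∪ C)).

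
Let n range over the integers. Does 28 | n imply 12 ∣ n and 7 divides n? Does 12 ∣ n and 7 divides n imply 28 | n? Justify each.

(→) This fails: take n = 28. Certainly 28 ∣ 28, but 12 ∤ 28.

(←) Suppose 12 ∣ n and 7 ∣ n. Any common multiple of 12 and 7 is a multiple of their lcm; here gcd(12, 7) = 1, so lcm(12, 7) = 12·7 = 84, so 84 ∣ n. Since 28 ∣ 84, it follows that 28 ∣ n.

Only the converse holds.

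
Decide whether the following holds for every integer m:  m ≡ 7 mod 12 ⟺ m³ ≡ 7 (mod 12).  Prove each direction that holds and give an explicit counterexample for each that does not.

The biconditional holds.

Forward direction. Suppose m ≡ 7 mod 12. Write m = 12j + 7. Then (12j + 7)³ = 1728j³ + 3024j² + 1764j + 343 = 12(144j³ + 252j² + 147j + 28) + 7, so m³ ≡ 7 (mod 12).

Converse. Suppose m³ ≡ 7 (mod 12). The only residue r in {0, …, 11} with r³ ≡ 7 (mod 12) is r = 7, so m ≡ 7 (mod 12).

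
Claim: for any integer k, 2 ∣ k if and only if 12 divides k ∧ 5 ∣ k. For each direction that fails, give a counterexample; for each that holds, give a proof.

Forward direction. This fails: take k = 2. Certainly 2 ∣ 2, but 12 ∤ 2.

Converse. Suppose 12 ∣ k and 5 ∣ k. Any common multiple of 12 and 5 is a multiple of their lcm; here gcd(12, 5) = 1, so lcm(12, 5) = 12·5 = 60, so 60 ∣ k. Since 2 ∣ 60, it follows that 2 ∣ k.

The forward direction fails; the converse holds.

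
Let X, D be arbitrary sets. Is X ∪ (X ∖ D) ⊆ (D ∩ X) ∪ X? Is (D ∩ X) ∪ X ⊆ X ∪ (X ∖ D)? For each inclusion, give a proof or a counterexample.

(⊆) Let x ∈ X ∪ (X ∖ D). Then either x ∈ X and x ∉ D; or x ∈ X ∩ D. In each case x ∈ (D ∩ X) ∪ X, so X ∪ (X ∖ D) ⊆ (D ∩ X) ∪ X.

(⊇) Let x ∈ (D ∩ X) ∪ X. Then either x ∈ X and x ∉ D; or x ∈ X ∩ D. In each case x ∈ X ∪ (X ∖ D), so (D ∩ X) ∪ X ⊆ X ∪ (X ∖ D).

Both inclusions hold.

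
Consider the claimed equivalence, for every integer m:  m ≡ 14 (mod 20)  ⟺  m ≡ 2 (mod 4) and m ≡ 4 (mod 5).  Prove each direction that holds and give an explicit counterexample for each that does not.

Both implications hold.

Forward direction. Suppose m ≡ 14 (mod 20); write m = 20j + 14. Since 4 ∣ 20, reducing mod 4 gives m ≡ 14 ≡ 2 (mod 4); since 5 ∣ 20, reducing mod 5 gives m ≡ 14 ≡ 4 (mod 5).

Converse. If m ≡ 2 (mod 4) and m ≡ 4 (mod 5), then by the Chinese remainder theorem m ≡ 14 (mod 20). This is exactly m ≡ 14 (mod 20).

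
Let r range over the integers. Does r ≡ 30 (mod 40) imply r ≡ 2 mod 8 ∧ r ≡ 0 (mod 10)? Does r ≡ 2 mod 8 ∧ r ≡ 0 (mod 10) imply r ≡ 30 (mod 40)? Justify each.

(⇒) This fails: r = 30 gives 30 ≡ 30 (mod 40) but 30 ≡ 6 (mod 8), so the conjunction on the right does not hold.

(⇐) This fails: r = 10 satisfies both congruences on the right (10 ≡ 2 mod 8 and 10 ≡ 0 mod 10) yet 10 ≡ 10 (mod 40), not 30.

Neither implication holds.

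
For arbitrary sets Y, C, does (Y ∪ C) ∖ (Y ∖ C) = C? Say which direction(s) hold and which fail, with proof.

Both inclusions hold; the sets are equal.

(⊆) Let x ∈ (Y ∪ C) ∖ (Y ∖ C). Then either x ∈ C and x ∉ Y; or x ∈ Y ∩ C. In each case x ∈ C, so (Y ∪ C) ∖ (Y ∖ C) ⊆ C.

(⊇) Let x ∈ C. Then either x ∈ C and x ∉ Y; or x ∈ Y ∩ C. In each case x ∈ (Y ∪ C) ∖ (Y ∖ C), so C ⊆ (Y ∪ C) ∖ (Y ∖ C).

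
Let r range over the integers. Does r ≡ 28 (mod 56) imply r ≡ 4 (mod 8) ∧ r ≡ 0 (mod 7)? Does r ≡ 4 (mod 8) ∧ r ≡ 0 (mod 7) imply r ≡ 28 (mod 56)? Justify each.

[⇒] Suppose r ≡ 28 (mod 56); write r = 56j + 28. Since 8 ∣ 56, reducing mod 8 gives r ≡ 28 ≡ 4 (mod 8); since 7 ∣ 56, reducing mod 7 gives r ≡ 28 ≡ 0 (mod 7).

[⇐] Conversely, if r ≡ 4 (mod 8) and r ≡ 0 (mod 7), then by the Chinese remainder theorem r ≡ 28 (mod 56). This is exactly r ≡ 28 (mod 56).

Both directions hold.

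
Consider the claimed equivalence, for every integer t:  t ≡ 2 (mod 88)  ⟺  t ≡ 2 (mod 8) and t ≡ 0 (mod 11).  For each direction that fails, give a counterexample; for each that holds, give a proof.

Neither direction holds.

(⇒) This fails: t = 2 gives 2 ≡ 2 (mod 88) but 2 ≡ 2 (mod 11), so the conjunction on the right does not hold.

(⇐) This fails: t = 66 satisfies both congruences on the right (66 ≡ 2 mod 8 and 66 ≡ 0 mod 11) yet 66 ≡ 66 (mod 88), not 2.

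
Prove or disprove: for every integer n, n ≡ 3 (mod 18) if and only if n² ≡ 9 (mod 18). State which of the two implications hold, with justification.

(⟹) Suppose n ≡ 3 (mod 18). Write n = 18j + 3. Then (18j + 3)² = 324j² + 108j + 9 = 18(18j² + 6j) + 9, so n² ≡ 9 (mod 18).

(⟸) This fails: take n = 9. Then 9² = 81 ≡ 9 (mod 18), yet 9 ≡ 9 (mod 18), not 3.

Only the forward implication holds.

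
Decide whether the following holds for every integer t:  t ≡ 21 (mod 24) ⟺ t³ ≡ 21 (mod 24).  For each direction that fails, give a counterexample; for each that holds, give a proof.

(←) Suppose t³ ≡ 21 (mod 24). The only residue r in {0, …, 23} with r³ ≡ 21 (mod 24) is r = 21, so t ≡ 21 (mod 24).

(→) Suppose t ≡ 21 (mod 24). Write t = 24j + 21. Then (24j + 21)³ = 13824j³ + 36288j² + 31752j + 9261 = 24(576j³ + 1512j² + 1323j + 385) + 21, so t³ ≡ 21 (mod 24).

Both implications hold.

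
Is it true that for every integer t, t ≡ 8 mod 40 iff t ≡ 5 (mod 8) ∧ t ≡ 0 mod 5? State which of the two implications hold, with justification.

(→) This fails: t = 8 gives 8 ≡ 8 (mod 40) but 8 ≡ 0 (mod 8), so the conjunction on the right does not hold.

(←) This fails: t = 5 satisfies both congruences on the right (5 ≡ 5 mod 8 and 5 ≡ 0 mod 5) yet 5 ≡ 5 (mod 40), not 8.

Both directions fail.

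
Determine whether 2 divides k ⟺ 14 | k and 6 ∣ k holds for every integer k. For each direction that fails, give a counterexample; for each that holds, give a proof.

(⇒) fails; (⇐) holds.

[⇐] Suppose 14 ∣ k and 6 ∣ k. Any common multiple of 14 and 6 is a multiple of their lcm; here lcm(14, 6) = 14·6/gcd(14, 6) = 84/2 = 42, so 42 ∣ k. Since 2 ∣ 42, it follows that 2 ∣ k.

[⇒] This fails: take k = 2. Certainly 2 ∣ 2, but 14 ∤ 2.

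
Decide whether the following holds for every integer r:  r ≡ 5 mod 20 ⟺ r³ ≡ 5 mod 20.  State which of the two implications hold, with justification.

(⇒) Suppose r ≡ 5 mod 20. Write r = 20j + 5. Then (20j + 5)³ = 8000j³ + 6000j² + 1500j + 125 = 20(400j³ + 300j² + 75j + 6) + 5, so r³ ≡ 5 (mod 20).

(⇐) Conversely, suppose r³ ≡ 5 (mod 20). The only residue r in {0, …, 19} with r³ ≡ 5 (mod 20) is r = 5, so r ≡ 5 (mod 20).

The biconditional holds.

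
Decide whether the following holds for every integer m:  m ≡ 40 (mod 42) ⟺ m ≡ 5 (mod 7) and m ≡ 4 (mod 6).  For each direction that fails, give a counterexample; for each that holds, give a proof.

(→) Suppose m ≡ 40 (mod 42); write m = 42j + 40. Since 7 ∣ 42, reducing mod 7 gives m ≡ 40 ≡ 5 (mod 7); since 6 ∣ 42, reducing mod 6 gives m ≡ 40 ≡ 4 (mod 6).

(←) Conversely, if m ≡ 5 (mod 7) and m ≡ 4 (mod 6), then by the Chinese remainder theorem m ≡ 40 (mod 42). This is exactly m ≡ 40 (mod 42).

Both directions hold.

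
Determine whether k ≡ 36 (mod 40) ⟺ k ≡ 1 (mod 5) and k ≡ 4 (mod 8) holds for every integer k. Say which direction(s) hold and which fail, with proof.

[⇒] Suppose k ≡ 36 (mod 40); write k = 40j + 36. Since 5 ∣ 40, reducing mod 5 gives k ≡ 36 ≡ 1 (mod 5); since 8 ∣ 40, reducing mod 8 gives k ≡ 36 ≡ 4 (mod 8).

[⇐] Conversely, if k ≡ 1 (mod 5) and k ≡ 4 (mod 8), then by the Chinese remainder theorem k ≡ 36 (mod 40). This is exactly k ≡ 36 (mod 40).

Both directions hold; the statement is true.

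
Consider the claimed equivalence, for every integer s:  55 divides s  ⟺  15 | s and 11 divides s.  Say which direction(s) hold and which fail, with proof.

The forward direction fails; the converse holds.

(→) This fails: take s = 55. Certainly 55 ∣ 55, but 15 ∤ 55.

(←) Suppose 15 ∣ s and 11 ∣ s. Any common multiple of 15 and 11 is a multiple of their lcm; here gcd(15, 11) = 1, so lcm(15, 11) = 15·11 = 165, so 165 ∣ s. Since 55 ∣ 165, it follows that 55 ∣ s.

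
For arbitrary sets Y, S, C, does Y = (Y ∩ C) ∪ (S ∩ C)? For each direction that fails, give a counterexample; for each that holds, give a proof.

(⟹) This inclusion fails. Take Y = {1}, S = ∅, C = ∅; then 1 ∈ Y but 1 ∉ (Y ∩ C) ∪ (S ∩ C).

(⟸) This inclusion fails. Take Y = ∅, S = {1}, C = {1}; then 1 ∈ (Y ∩ C) ∪ (S ∩ C) but 1 ∉ Y.

Neither inclusion holds.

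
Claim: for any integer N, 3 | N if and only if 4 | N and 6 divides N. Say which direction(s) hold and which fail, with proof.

Not equivalent: only (⇐) holds.

Converse. Suppose 4 ∣ N and 6 ∣ N. Any common multiple of 4 and 6 is a multiple of their lcm; here lcm(4, 6) = 4·6/gcd(4, 6) = 24/2 = 12, so 12 ∣ N. Since 3 ∣ 12, it follows that 3 ∣ N.

Forward direction. This fails: take N = 3. Certainly 3 ∣ 3, but 4 ∤ 3.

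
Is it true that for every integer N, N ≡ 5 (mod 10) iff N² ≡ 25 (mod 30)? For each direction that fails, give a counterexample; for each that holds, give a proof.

Only the reverse direction holds.

Forward direction. This fails: take N = 15. Then 15 ≡ 5 (mod 10), but 15² = 225 ≡ 15 (mod 30), not 25.

Converse. The residues r modulo 30 with r² ≡ 25 (mod 30) are exactly {5, 25}, and each is ≡ 5 (mod 10).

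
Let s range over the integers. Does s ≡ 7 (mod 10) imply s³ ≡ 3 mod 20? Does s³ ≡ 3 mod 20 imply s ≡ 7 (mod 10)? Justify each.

[⇐] The residues r modulo 20 with r³ ≡ 3 (mod 20) are exactly {7}, and each is ≡ 7 (mod 10).

[⇒] This fails: take s = 17. Then 17 ≡ 7 (mod 10), but 17³ = 4913 ≡ 13 (mod 20), not 3.

Not equivalent: only (⇐) holds.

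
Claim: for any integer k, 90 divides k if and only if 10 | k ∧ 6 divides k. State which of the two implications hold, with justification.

(⇒) holds; (⇐) fails.

(⇐) This fails: take k = 30. Both 10 ∣ 30 and 6 ∣ 30, yet 30 is not a multiple of 90 (since 30 = 0·90 + 30), so 90 ∤ 30.

(⇒) If 90 ∣ k, write k = 90q. Since 90 = 9·10, k = 10·(9q), so 10 ∣ k; and since 90 = 15·6, k = 6·(15q), so 6 ∣ k.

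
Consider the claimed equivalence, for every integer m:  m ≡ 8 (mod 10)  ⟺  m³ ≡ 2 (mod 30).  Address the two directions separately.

(⇒) fails; (⇐) holds.

(⇐) The residues r modulo 30 with r³ ≡ 2 (mod 30) are exactly {8}, and each is ≡ 8 (mod 10).

(⇒) This fails: take m = 18. Then 18 ≡ 8 (mod 10), but 18³ = 5832 ≡ 12 (mod 30), not 2.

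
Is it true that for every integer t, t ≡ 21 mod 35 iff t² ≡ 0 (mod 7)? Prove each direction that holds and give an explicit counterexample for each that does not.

(⟸) This fails: take t = 0. Then 0² = 0 ≡ 0 (mod 7), yet 0 ≡ 0 (mod 35), not 21.

(⟹) Suppose t ≡ 21 (mod 35). Then t² ≡ 21² = 441 (mod 35), and since 7 ∣ 35, also t² ≡ 0 (mod 7).

(⇒) holds; (⇐) fails.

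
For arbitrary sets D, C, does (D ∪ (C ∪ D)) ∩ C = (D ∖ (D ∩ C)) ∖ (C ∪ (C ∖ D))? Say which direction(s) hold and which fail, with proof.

Both inclusions fail.

(⊆) This inclusion fails. Take D = ∅, C = {1}; then 1 ∈ (D ∪ (C ∪ D)) ∩ C but 1 ∉ (D ∖ (D ∩ C)) ∖ (C ∪ (C ∖ D)).

(⊇) This inclusion fails. Take D = {1}, C = ∅; then 1 ∈ (D ∖ (D ∩ C)) ∖ (C ∪ (C ∖ D)) but 1 ∉ (D ∪ (C ∪ D)) ∩ C.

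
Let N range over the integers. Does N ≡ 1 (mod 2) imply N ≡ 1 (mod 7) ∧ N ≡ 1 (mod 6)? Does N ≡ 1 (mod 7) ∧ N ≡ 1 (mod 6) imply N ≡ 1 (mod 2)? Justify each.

(⟹) This fails: N = 3 gives 3 ≡ 1 (mod 2) but 3 ≡ 3 (mod 7), so the conjunction on the right does not hold.

(⟸) Conversely, if N ≡ 1 (mod 7) and N ≡ 1 (mod 6), then by the Chinese remainder theorem N ≡ 1 (mod 42). Since 1 ≡ 1 (mod 2) and 2 ∣ 42, we get N ≡ 1 (mod 2).

Only the reverse direction holds.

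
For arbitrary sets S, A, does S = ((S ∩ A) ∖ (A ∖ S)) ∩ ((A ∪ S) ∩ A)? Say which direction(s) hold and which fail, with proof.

Forward inclusion. This inclusion fails. Take S = {1}, A = ∅; then 1 ∈ S but 1 ∉ ((S ∩ A) ∖ (A ∖ S)) ∩ ((A ∪ S) ∩ A).

Reverse inclusion. Let x ∈ ((S ∩ A) ∖ (A ∖ S)) ∩ ((A ∪ S) ∩ A). Then x ∈ S ∩ A, from which x ∈ S.

Only the reverse inclusion holds.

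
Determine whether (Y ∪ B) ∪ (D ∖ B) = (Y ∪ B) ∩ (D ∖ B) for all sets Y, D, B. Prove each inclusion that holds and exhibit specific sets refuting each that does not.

Only the reverse inclusion holds.

Forward inclusion. This inclusion fails. Take Y = {1}, D = ∅, B = ∅; then 1 ∈ (Y ∪ B) ∪ (D ∖ B) but 1 ∉ (Y ∪ B) ∩ (D ∖ B).

Reverse inclusion. Let x ∈ (Y ∪ B) ∩ (D ∖ B). Then x ∈ Y ∩ D and x ∉ B, from which x ∈ (Y ∪ B) ∪ (D ∖ B).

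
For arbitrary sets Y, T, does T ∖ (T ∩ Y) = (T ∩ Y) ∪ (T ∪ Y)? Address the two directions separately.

Forward inclusion. Let x ∈ T ∖ (T ∩ Y). Then x ∈ T and x ∉ Y, from which x ∈ (T ∩ Y) ∪ (T ∪ Y).

Reverse inclusion. This inclusion fails. Take Y = {1}, T = ∅; then 1 ∈ (T ∩ Y) ∪ (T ∪ Y) but 1 ∉ T ∖ (T ∩ Y).

(⊆) holds; (⊇) fails.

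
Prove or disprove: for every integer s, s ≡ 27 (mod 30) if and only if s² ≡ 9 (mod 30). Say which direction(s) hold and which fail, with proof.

[⇒] Suppose s ≡ 27 (mod 30). Write s = 30j + 27. Then (30j + 27)² = 900j² + 1620j + 729 = 30(30j² + 54j + 24) + 9, so s² ≡ 9 (mod 30).

[⇐] This fails: take s = 3. Then 3² = 9 ≡ 9 (mod 30), yet 3 ≡ 3 (mod 30), not 27.

The forward direction holds; the converse fails.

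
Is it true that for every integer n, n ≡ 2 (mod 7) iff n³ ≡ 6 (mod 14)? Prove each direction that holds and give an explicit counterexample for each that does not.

Neither direction holds.

[⇒] This fails: take n = 2. Then 2 ≡ 2 (mod 7), but 2³ = 8 ≡ 8 (mod 14), not 6.

[⇐] This fails: take n = 6. Then 6³ = 216 ≡ 6 (mod 14), yet 6 ≡ 6 (mod 7), not 2.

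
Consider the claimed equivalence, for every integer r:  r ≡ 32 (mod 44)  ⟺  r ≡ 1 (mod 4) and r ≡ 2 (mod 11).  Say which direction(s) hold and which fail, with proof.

Forward direction. This fails: r = 32 gives 32 ≡ 32 (mod 44) but 32 ≡ 0 (mod 4), so the conjunction on the right does not hold.

Converse. This fails: r = 13 satisfies both congruences on the right (13 ≡ 1 mod 4 and 13 ≡ 2 mod 11) yet 13 ≡ 13 (mod 44), not 32.

(⇒) fails and (⇐) fails.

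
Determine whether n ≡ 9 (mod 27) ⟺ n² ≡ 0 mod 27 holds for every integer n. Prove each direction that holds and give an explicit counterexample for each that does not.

Only the forward direction holds.

(⇐) This fails: take n = 0. Then 0² = 0 ≡ 0 (mod 27), yet 0 ≡ 0 (mod 27), not 9.

(⇒) Suppose n ≡ 9 (mod 27). Write n = 27j + 9. Then (27j + 9)² = 729j² + 486j + 81 = 27(27j² + 18j + 3) + 0, so n² ≡ 0 (mod 27).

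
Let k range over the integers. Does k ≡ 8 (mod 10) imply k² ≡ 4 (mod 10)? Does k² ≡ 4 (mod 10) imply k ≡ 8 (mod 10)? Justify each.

[⇐] This fails: take k = 2. Then 2² = 4 ≡ 4 (mod 10), yet 2 ≡ 2 (mod 10), not 8.

[⇒] Suppose k ≡ 8 (mod 10). Write k = 10j + 8. Then (10j + 8)² = 100j² + 160j + 64 = 10(10j² + 16j + 6) + 4, so k² ≡ 4 (mod 10).

(⇒) holds; (⇐) fails.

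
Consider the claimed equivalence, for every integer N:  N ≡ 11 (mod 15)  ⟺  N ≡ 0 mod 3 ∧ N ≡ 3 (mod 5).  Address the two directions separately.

(⟹) This fails: N = 11 gives 11 ≡ 11 (mod 15) but 11 ≡ 2 (mod 3), so the conjunction on the right does not hold.

(⟸) This fails: N = 3 satisfies both congruences on the right (3 ≡ 0 mod 3 and 3 ≡ 3 mod 5) yet 3 ≡ 3 (mod 15), not 11.

Both directions fail.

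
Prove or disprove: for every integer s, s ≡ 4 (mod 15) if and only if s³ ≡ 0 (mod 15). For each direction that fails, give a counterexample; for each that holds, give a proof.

(⇒) This fails: take s = 4. Then 4 ≡ 4 (mod 15), but 4³ = 64 ≡ 4 (mod 15), not 0.

(⇐) This fails: take s = 0. Then 0³ = 0 ≡ 0 (mod 15), yet 0 ≡ 0 (mod 15), not 4.

Both directions fail.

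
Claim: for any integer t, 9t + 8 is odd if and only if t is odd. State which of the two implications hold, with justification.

The biconditional holds.

(⇒) Suppose 9t + 8 is odd. Since 9 is odd, 9t and t have the same parity, so 9t + 8 ≡ t + 8 (mod 2). As 8 is even, 9t + 8 is odd exactly when t is odd. Thus t is odd.

(⇐) Conversely, suppose t is odd; write t = 2j + 1. Then 9t + 8 = 9·(2j + 1) + 8 = 2·9j + 17, which is odd.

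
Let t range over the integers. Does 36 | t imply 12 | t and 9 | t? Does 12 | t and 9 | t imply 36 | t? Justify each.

(⇒) If 36 ∣ t, write t = 36q. Since 36 = 3·12, t = 12·(3q), so 12 ∣ t; and since 36 = 4·9, t = 9·(4q), so 9 ∣ t.

(⇐) Suppose 12 ∣ t and 9 ∣ t. Any common multiple of 12 and 9 is a multiple of their lcm; here lcm(12, 9) = 12·9/gcd(12, 9) = 108/3 = 36, so 36 ∣ t.

Equivalent; both directions hold.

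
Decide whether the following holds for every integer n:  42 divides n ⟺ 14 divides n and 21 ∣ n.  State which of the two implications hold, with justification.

Both directions hold; the statement is true.

(⇒) If 42 ∣ n, write n = 42q. Since 42 = 3·14, n = 14·(3q), so 14 ∣ n; and since 42 = 2·21, n = 21·(2q), so 21 ∣ n.

(⇐) Suppose 14 ∣ n and 21 ∣ n. Any common multiple of 14 and 21 is a multiple of their lcm; here lcm(14, 21) = 14·21/gcd(14, 21) = 294/7 = 42, so 42 ∣ n.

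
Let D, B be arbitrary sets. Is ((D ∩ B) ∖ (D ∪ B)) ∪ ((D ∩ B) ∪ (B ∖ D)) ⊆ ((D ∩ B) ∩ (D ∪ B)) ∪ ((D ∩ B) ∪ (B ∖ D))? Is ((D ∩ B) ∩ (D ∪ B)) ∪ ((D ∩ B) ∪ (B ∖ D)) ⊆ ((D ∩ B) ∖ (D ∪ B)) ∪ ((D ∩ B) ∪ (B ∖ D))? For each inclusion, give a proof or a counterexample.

Both inclusions hold.

Forward inclusion. Let x ∈ ((D ∩ B) ∖ (D ∪ B)) ∪ ((D ∩ B) ∪ (B ∖ D)). Then either x ∈ B and x ∉ D; or x ∈ D ∩ B. In each case x ∈ ((D ∩ B) ∩ (D ∪ B)) ∪ ((D ∩ B) ∪ (B ∖ D)), so ((D ∩ B) ∖ (D ∪ B)) ∪ ((D ∩ B) ∪ (B ∖ D)) ⊆ ((D ∩ B) ∩ (D ∪ B)) ∪ ((D ∩ B) ∪ (B ∖ D)).

Reverse inclusion. Let x ∈ ((D ∩ B) ∩ (D ∪ B)) ∪ ((D ∩ B) ∪ (B ∖ D)). Then either x ∈ B and x ∉ D; or x ∈ D ∩ B. In each case x ∈ ((D ∩ B) ∖ (D ∪ B)) ∪ ((D ∩ B) ∪ (B ∖ D)), so ((D ∩ B) ∩ (D ∪ B)) ∪ ((D ∩ B) ∪ (B ∖ D)) ⊆ ((D ∩ B) ∖ (D ∪ B)) ∪ ((D ∩ B) ∪ (B ∖ D)).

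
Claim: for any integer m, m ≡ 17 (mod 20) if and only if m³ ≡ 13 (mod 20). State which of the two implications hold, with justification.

Both directions hold.

[⇒] Suppose m ≡ 17 (mod 20). Write m = 20j + 17. Then (20j + 17)³ = 8000j³ + 20400j² + 17340j + 4913 = 20(400j³ + 1020j² + 867j + 245) + 13, so m³ ≡ 13 (mod 20).

[⇐] Conversely, suppose m³ ≡ 13 (mod 20). The only residue r in {0, …, 19} with r³ ≡ 13 (mod 20) is r = 17, so m ≡ 17 (mod 20).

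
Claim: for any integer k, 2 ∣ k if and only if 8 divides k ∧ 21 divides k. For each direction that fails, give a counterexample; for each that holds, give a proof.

The forward direction fails; the converse holds.

Forward direction. This fails: take k = 2. Certainly 2 ∣ 2, but 8 ∤ 2.

Converse. Suppose 8 ∣ k and 21 ∣ k. Any common multiple of 8 and 21 is a multiple of their lcm; here gcd(8, 21) = 1, so lcm(8, 21) = 8·21 = 168, so 168 ∣ k. Since 2 ∣ 168, it follows that 2 ∣ k.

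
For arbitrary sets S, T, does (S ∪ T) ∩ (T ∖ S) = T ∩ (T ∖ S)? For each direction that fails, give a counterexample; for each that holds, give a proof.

The two sets are equal.

(⟹) Let x ∈ (S ∪ T) ∩ (T ∖ S). Then x ∈ T and x ∉ S, from which x ∈ T ∩ (T ∖ S).

(⟸) Let x ∈ T ∩ (T ∖ S). Then x ∈ T and x ∉ S, from which x ∈ (S ∪ T) ∩ (T ∖ S).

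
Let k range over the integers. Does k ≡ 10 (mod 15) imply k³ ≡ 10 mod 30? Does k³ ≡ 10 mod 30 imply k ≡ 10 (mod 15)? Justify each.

Only the reverse direction holds.

[⇒] This fails: take k = 25. Then 25 ≡ 10 (mod 15), but 25³ = 15625 ≡ 25 (mod 30), not 10.

[⇐] Conversely, the residues r modulo 30 with r³ ≡ 10 (mod 30) are exactly {10}, and each is ≡ 10 (mod 15).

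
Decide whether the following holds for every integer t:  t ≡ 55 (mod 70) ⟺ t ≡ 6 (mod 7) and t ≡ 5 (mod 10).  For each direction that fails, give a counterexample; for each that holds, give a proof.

Both directions hold; the statement is true.

[⇒] Suppose t ≡ 55 (mod 70); write t = 70j + 55. Since 7 ∣ 70, reducing mod 7 gives t ≡ 55 ≡ 6 (mod 7); since 10 ∣ 70, reducing mod 10 gives t ≡ 55 ≡ 5 (mod 10).

[⇐] Conversely, if t ≡ 6 (mod 7) and t ≡ 5 (mod 10), then by the Chinese remainder theorem t ≡ 55 (mod 70). This is exactly t ≡ 55 (mod 70).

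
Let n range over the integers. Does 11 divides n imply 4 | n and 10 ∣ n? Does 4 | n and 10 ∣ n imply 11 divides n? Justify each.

(⟹) This fails: take n = 11. Certainly 11 ∣ 11, but 4 ∤ 11.

(⟸) This fails: take n = 20. Both 4 ∣ 20 and 10 ∣ 20, yet 20 is not a multiple of 11 (since 20 = 1·11 + 9), so 11 ∤ 20.

Neither direction holds.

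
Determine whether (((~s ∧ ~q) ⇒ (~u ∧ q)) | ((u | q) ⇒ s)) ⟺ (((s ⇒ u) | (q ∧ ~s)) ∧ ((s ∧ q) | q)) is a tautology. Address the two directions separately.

(→) This fails. Under s = F, q = F, u = F, the left side is true but the right side is false.

(←) Assume the antecedent. If s is true, the consequent reduces to true regardless of the other variables. If s is false, the antecedent forces (s = F, q = T, u = F) or (s = F, q = T, u = T), and the consequent holds there. Either way the consequent holds.

Not equivalent: only (⇐) holds.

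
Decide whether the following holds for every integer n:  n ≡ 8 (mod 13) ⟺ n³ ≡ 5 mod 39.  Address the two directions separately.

(⇒) This fails: take n = 21. Then 21 ≡ 8 (mod 13), but 21³ = 9261 ≡ 18 (mod 39), not 5.

(⇐) This fails: take n = 11. Then 11³ = 1331 ≡ 5 (mod 39), yet 11 ≡ 11 (mod 13), not 8.

(⇒) fails and (⇐) fails.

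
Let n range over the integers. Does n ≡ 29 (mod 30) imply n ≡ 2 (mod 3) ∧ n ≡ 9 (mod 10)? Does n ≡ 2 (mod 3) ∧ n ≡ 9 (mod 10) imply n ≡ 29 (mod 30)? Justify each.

The biconditional holds.

(⇒) Suppose n ≡ 29 (mod 30); write n = 30j + 29. Since 3 ∣ 30, reducing mod 3 gives n ≡ 29 ≡ 2 (mod 3); since 10 ∣ 30, reducing mod 10 gives n ≡ 29 ≡ 9 (mod 10).

(⇐) Conversely, if n ≡ 2 (mod 3) and n ≡ 9 (mod 10), then by the Chinese remainder theorem n ≡ 29 (mod 30). This is exactly n ≡ 29 (mod 30).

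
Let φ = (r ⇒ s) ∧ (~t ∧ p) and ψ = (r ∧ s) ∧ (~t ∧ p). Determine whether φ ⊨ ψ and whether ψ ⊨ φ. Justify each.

[⇐] Assume the antecedent. If p is true, the antecedent forces (p = T, s = T, r = T, t = F), and (r ⇒ s) ∧ (~t ∧ p) holds there. If p is false, the antecedent cannot hold. Either way (r ⇒ s) ∧ (~t ∧ p) holds.

[⇒] This fails. Under p = T, s = F, r = F, t = F, the left side is true but the right side is false.

Not equivalent: only (⇐) holds.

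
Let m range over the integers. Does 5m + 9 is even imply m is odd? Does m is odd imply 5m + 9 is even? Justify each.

[⇒] Suppose 5m + 9 is even. Since 5 is odd, 5m and m have the same parity, so 5m + 9 ≡ m + 9 (mod 2). As 9 is odd, 5m + 9 is even exactly when m is odd. Thus m is odd.

[⇐] Conversely, suppose m is odd; write m = 2j + 1. Then 5m + 9 = 5·(2j + 1) + 9 = 2·5j + 14, which is even.

Equivalent; both directions hold.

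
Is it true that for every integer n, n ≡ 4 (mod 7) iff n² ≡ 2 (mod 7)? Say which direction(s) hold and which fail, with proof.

[⇒] Suppose n ≡ 4 (mod 7). Write n = 7j + 4. Then (7j + 4)² = 49j² + 56j + 16 = 7(7j² + 8j + 2) + 2, so n² ≡ 2 (mod 7).

[⇐] This fails: take n = 3. Then 3² = 9 ≡ 2 (mod 7), yet 3 ≡ 3 (mod 7), not 4.

(⇒) holds; (⇐) fails.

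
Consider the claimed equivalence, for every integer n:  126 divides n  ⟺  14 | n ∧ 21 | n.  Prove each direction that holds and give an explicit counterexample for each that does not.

Not equivalent: only (⇒) holds.

(→) If 126 ∣ n, write n = 126q. Since 126 = 9·14, n = 14·(9q), so 14 ∣ n; and since 126 = 6·21, n = 21·(6q), so 21 ∣ n.

(←) This fails: take n = 42. Both 14 ∣ 42 and 21 ∣ 42, yet 42 is not a multiple of 126 (since 42 = 0·126 + 42), so 126 ∤ 42.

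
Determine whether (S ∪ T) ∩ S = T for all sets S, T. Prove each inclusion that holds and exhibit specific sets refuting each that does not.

Neither inclusion holds.

Forward inclusion. This inclusion fails. Take S = {1}, T = ∅; then 1 ∈ (S ∪ T) ∩ S but 1 ∉ T.

Reverse inclusion. This inclusion fails. Take S = ∅, T = {1}; then 1 ∈ T but 1 ∉ (S ∪ T) ∩ S.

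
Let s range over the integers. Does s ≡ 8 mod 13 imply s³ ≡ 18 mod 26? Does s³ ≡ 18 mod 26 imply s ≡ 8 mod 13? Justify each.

[⇒] This fails: take s = 21. Then 21 ≡ 8 (mod 13), but 21³ = 9261 ≡ 5 (mod 26), not 18.

[⇐] This fails: take s = 20. Then 20³ = 8000 ≡ 18 (mod 26), yet 20 ≡ 7 (mod 13), not 8.

Neither implication holds.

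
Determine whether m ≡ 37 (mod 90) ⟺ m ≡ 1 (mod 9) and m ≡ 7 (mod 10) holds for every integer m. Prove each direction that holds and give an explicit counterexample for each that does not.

[⇒] Suppose m ≡ 37 (mod 90); write m = 90j + 37. Since 9 ∣ 90, reducing mod 9 gives m ≡ 37 ≡ 1 (mod 9); since 10 ∣ 90, reducing mod 10 gives m ≡ 37 ≡ 7 (mod 10).

[⇐] Conversely, if m ≡ 1 (mod 9) and m ≡ 7 (mod 10), then by the Chinese remainder theorem m ≡ 37 (mod 90). This is exactly m ≡ 37 (mod 90).

Both directions hold.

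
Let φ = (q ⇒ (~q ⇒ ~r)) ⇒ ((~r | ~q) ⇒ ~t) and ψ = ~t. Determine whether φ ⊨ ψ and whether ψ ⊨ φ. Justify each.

Forward direction. This fails. Under q = T, r = T, t = T, the left side is true but the right side is false.

Converse. Assume the antecedent. If q is true, the antecedent forces (q = T, r = F, t = F) or (q = T, r = T, t = F), and the consequent holds there. If q is false, the antecedent forces (q = F, r = F, t = F) or (q = F, r = T, t = F), and the consequent holds there. Either way the consequent holds.

Only the converse holds.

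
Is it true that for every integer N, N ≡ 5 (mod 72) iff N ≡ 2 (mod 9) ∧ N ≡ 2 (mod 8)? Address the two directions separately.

[⇒] This fails: N = 5 gives 5 ≡ 5 (mod 72) but 5 ≡ 5 (mod 9), so the conjunction on the right does not hold.

[⇐] This fails: N = 2 satisfies both congruences on the right (2 ≡ 2 mod 9 and 2 ≡ 2 mod 8) yet 2 ≡ 2 (mod 72), not 5.

Neither implication holds.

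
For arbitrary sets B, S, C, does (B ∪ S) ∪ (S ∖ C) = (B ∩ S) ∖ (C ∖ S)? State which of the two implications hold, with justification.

Only the reverse inclusion holds.

(⊇) Let x ∈ (B ∩ S) ∖ (C ∖ S). Then either x ∈ B ∩ S and x ∉ C; or x ∈ B ∩ S ∩ C. In each case x ∈ (B ∪ S) ∪ (S ∖ C), so (B ∩ S) ∖ (C ∖ S) ⊆ (B ∪ S) ∪ (S ∖ C).

(⊆) This inclusion fails. Take B = {1}, S = ∅, C = ∅; then 1 ∈ (B ∪ S) ∪ (S ∖ C) but 1 ∉ (B ∩ S) ∖ (C ∖ S).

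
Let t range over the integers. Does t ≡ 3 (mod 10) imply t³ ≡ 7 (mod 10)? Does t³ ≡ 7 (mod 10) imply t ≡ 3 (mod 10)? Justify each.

(⇒) Suppose t ≡ 3 (mod 10). Write t = 10j + 3. Then (10j + 3)³ = 1000j³ + 900j² + 270j + 27 = 10(100j³ + 90j² + 27j + 2) + 7, so t³ ≡ 7 (mod 10).

(⇐) For the converse, argue contrapositively. If t ≢ 3 (mod 10), then t is congruent to one of 0, 1, 2, 4, 5, 6, 7, 8, 9 modulo 10, and these give t³ ≡ 0, 1, 8, 4, 5, 6, 3, 2, 9 respectively — never 7.

Both directions hold.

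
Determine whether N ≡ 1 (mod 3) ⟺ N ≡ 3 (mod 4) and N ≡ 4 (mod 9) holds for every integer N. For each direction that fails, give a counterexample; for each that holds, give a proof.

Forward direction. This fails: N = 1 gives 1 ≡ 1 (mod 3) but 1 ≡ 1 (mod 4), so the conjunction on the right does not hold.

Converse. If N ≡ 3 (mod 4) and N ≡ 4 (mod 9), then by the Chinese remainder theorem N ≡ 31 (mod 36). Since 31 ≡ 1 (mod 3) and 3 ∣ 36, we get N ≡ 1 (mod 3).

Only the reverse direction holds.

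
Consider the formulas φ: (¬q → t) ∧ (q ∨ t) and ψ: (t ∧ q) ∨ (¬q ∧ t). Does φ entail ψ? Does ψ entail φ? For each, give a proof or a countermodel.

(→) This fails. Under t = F, q = T, the left side is true but the right side is false.

(←) Assume the antecedent. If t is true, (¬q → t) ∧ (q ∨ t) reduces to true regardless of the other variables. If t is false, the antecedent cannot hold. Either way (¬q → t) ∧ (q ∨ t) holds.

Only the reverse direction holds.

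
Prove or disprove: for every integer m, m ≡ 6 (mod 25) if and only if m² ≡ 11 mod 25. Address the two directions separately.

(⇐) This fails: take m = 19. Then 19² = 361 ≡ 11 (mod 25), yet 19 ≡ 19 (mod 25), not 6.

(⇒) Suppose m ≡ 6 (mod 25). Write m = 25j + 6. Then (25j + 6)² = 625j² + 300j + 36 = 25(25j² + 12j + 1) + 11, so m² ≡ 11 (mod 25).

Only the forward implication holds.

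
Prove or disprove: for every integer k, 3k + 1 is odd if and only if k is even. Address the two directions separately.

The biconditional holds.

(⟹) Suppose 3k + 1 is odd. Since 3 is odd, 3k and k have the same parity, so 3k + 1 ≡ k + 1 (mod 2). As 1 is odd, 3k + 1 is odd exactly when k is even. Thus k is even.

(⟸) Conversely, suppose k is even; write k = 2j. Then 3k + 1 = 3·(2j) + 1 = 2·3j + 1, which is odd.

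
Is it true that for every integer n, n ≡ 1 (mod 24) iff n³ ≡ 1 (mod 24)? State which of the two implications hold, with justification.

Converse. Suppose n³ ≡ 1 (mod 24). The only residue r in {0, …, 23} with r³ ≡ 1 (mod 24) is r = 1, so n ≡ 1 (mod 24).

Forward direction. Suppose n ≡ 1 (mod 24). Write n = 24j + 1. Then (24j + 1)³ = 13824j³ + 1728j² + 72j + 1 = 24(576j³ + 72j² + 3j) + 1, so n³ ≡ 1 (mod 24).

Both implications hold.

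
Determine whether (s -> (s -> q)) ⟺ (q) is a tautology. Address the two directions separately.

Only the reverse direction holds.

[⇒] This fails. Under s = F, q = F, the left side is true but the right side is false.

[⇐] Assume the antecedent. If s is true, the antecedent forces (s = T, q = T), and s -> (s -> q) holds there. If s is false, s -> (s -> q) reduces to true regardless of the other variables. Either way s -> (s -> q) holds.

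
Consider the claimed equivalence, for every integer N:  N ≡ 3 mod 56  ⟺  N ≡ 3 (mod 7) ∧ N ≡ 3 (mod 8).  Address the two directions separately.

The biconditional holds.

(⇒) Suppose N ≡ 3 (mod 56); write N = 56j + 3. Since 7 ∣ 56, reducing mod 7 gives N ≡ 3 (mod 7); since 8 ∣ 56, reducing mod 8 gives N ≡ 3 (mod 8).

(⇐) Conversely, if N ≡ 3 (mod 7) and N ≡ 3 (mod 8), then by the Chinese remainder theorem N ≡ 3 (mod 56). This is exactly N ≡ 3 (mod 56).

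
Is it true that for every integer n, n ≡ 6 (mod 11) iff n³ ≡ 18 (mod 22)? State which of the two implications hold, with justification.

Only the reverse direction holds.

(⟹) This fails: take n = 17. Then 17 ≡ 6 (mod 11), but 17³ = 4913 ≡ 7 (mod 22), not 18.

(⟸) Conversely, the residues r modulo 22 with r³ ≡ 18 (mod 22) are exactly {6}, and each is ≡ 6 (mod 11).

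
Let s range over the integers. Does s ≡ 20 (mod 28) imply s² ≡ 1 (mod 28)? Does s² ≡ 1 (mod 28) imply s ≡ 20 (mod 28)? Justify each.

(⟹) This fails: take s = 20. Then 20 ≡ 20 (mod 28), but 20² = 400 ≡ 8 (mod 28), not 1.

(⟸) This fails: take s = 1. Then 1² = 1 ≡ 1 (mod 28), yet 1 ≡ 1 (mod 28), not 20.

Both directions fail.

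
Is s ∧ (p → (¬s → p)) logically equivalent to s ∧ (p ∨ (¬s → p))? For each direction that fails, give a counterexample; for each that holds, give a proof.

The biconditional holds.

Converse. Assume the antecedent. If s is true, s ∧ (p → (¬s → p)) reduces to true regardless of the other variables. If s is false, the antecedent cannot hold. Either way s ∧ (p → (¬s → p)) holds.

Forward direction. Assume the antecedent. If s is true, s ∧ (p ∨ (¬s → p)) reduces to true regardless of the other variables. If s is false, the antecedent cannot hold. Either way s ∧ (p ∨ (¬s → p)) holds.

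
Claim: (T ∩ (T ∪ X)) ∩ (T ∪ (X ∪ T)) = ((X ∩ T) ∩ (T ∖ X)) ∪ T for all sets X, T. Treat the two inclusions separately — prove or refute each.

(⟹) Let x ∈ (T ∩ (T ∪ X)) ∩ (T ∪ (X ∪ T)). Then either x ∈ T and x ∉ X; or x ∈ X ∩ T. In each case x ∈ ((X ∩ T) ∩ (T ∖ X)) ∪ T, so (T ∩ (T ∪ X)) ∩ (T ∪ (X ∪ T)) ⊆ ((X ∩ T) ∩ (T ∖ X)) ∪ T.

(⟸) Let x ∈ ((X ∩ T) ∩ (T ∖ X)) ∪ T. Then either x ∈ T and x ∉ X; or x ∈ X ∩ T. In each case x ∈ (T ∩ (T ∪ X)) ∩ (T ∪ (X ∪ T)), so ((X ∩ T) ∩ (T ∖ X)) ∪ T ⊆ (T ∩ (T ∪ X)) ∩ (T ∪ (X ∪ T)).

Both inclusions hold; the sets are equal.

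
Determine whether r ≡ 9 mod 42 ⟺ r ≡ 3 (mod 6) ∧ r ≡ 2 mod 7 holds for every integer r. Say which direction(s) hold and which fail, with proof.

Equivalent; both directions hold.

[⇒] Suppose r ≡ 9 (mod 42); write r = 42j + 9. Since 6 ∣ 42, reducing mod 6 gives r ≡ 9 ≡ 3 (mod 6); since 7 ∣ 42, reducing mod 7 gives r ≡ 9 ≡ 2 (mod 7).

[⇐] Conversely, if r ≡ 3 (mod 6) and r ≡ 2 (mod 7), then by the Chinese remainder theorem r ≡ 9 (mod 42). This is exactly r ≡ 9 (mod 42).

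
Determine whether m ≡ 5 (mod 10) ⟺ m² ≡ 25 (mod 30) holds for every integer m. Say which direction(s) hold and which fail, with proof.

Not equivalent: only (⇐) holds.

(⟹) This fails: take m = 15. Then 15 ≡ 5 (mod 10), but 15² = 225 ≡ 15 (mod 30), not 25.

(⟸) Conversely, the residues r modulo 30 with r² ≡ 25 (mod 30) are exactly {5, 25}, and each is ≡ 5 (mod 10).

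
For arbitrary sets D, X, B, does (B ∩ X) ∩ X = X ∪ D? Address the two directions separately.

(⊆) holds; (⊇) fails.

Forward inclusion. Let x ∈ (B ∩ X) ∩ X. Then either x ∈ X ∩ B and x ∉ D; or x ∈ D ∩ X ∩ B. In each case x ∈ X ∪ D, so (B ∩ X) ∩ X ⊆ X ∪ D.

Reverse inclusion. This inclusion fails. Take D = {1}, X = ∅, B = ∅; then 1 ∈ X ∪ D but 1 ∉ (B ∩ X) ∩ X.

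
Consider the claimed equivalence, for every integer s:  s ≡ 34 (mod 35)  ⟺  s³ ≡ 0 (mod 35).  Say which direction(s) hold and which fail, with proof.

(⟹) This fails: take s = 34. Then 34 ≡ 34 (mod 35), but 34³ = 39304 ≡ 34 (mod 35), not 0.

(⟸) This fails: take s = 0. Then 0³ = 0 ≡ 0 (mod 35), yet 0 ≡ 0 (mod 35), not 34.

Neither implication holds.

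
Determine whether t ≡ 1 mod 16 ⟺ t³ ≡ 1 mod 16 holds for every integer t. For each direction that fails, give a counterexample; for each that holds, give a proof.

(⟹) Suppose t ≡ 1 mod 16. Write t = 16j + 1. Then (16j + 1)³ = 4096j³ + 768j² + 48j + 1 = 16(256j³ + 48j² + 3j) + 1, so t³ ≡ 1 (mod 16).

(⟸) Conversely, suppose t³ ≡ 1 (mod 16). The only residue r in {0, …, 15} with r³ ≡ 1 (mod 16) is r = 1, so t ≡ 1 (mod 16).

Both implications hold.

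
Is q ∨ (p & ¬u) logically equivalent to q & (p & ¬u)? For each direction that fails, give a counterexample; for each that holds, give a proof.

(⟹) This fails. Under u = F, p = T, q = F, the left side is true but the right side is false.

(⟸) Assume the antecedent. If u is true, the antecedent cannot hold. If u is false, the antecedent forces (u = F, p = T, q = T), and q ∨ (p & ¬u) holds there. Either way q ∨ (p & ¬u) holds.

Not equivalent: only (⇐) holds.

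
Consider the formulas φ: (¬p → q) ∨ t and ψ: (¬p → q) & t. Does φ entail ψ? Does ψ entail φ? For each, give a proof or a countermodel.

[⇒] This fails. Under p = T, t = F, q = F, the left side is true but the right side is false.

[⇐] Assume the antecedent. If p is true, (¬p → q) ∨ t reduces to true regardless of the other variables. If p is false, the antecedent forces (p = F, t = T, q = T), and (¬p → q) ∨ t holds there. Either way (¬p → q) ∨ t holds.

Not equivalent: only (⇐) holds.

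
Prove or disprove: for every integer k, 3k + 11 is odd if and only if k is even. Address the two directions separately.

(→) Suppose 3k + 11 is odd. Since 3 is odd, 3k and k have the same parity, so 3k + 11 ≡ k + 11 (mod 2). As 11 is odd, 3k + 11 is odd exactly when k is even. Thus k is even.

(←) Conversely, suppose k is even; write k = 2j. Then 3k + 11 = 3·(2j) + 11 = 2·3j + 11, which is odd.

Both directions hold; the statement is true.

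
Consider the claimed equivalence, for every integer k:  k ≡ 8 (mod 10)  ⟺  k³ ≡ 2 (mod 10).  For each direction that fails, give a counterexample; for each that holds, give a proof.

(←) For the converse, argue contrapositively. If k ≢ 8 (mod 10), then k is congruent to one of 0, 1, 2, 3, 4, 5, 6, 7, 9 modulo 10, and these give k³ ≡ 0, 1, 8, 7, 4, 5, 6, 3, 9 respectively — never 2.

(→) Suppose k ≡ 8 (mod 10). Write k = 10j + 8. Then (10j + 8)³ = 1000j³ + 2400j² + 1920j + 512 = 10(100j³ + 240j² + 192j + 51) + 2, so k³ ≡ 2 (mod 10).

The biconditional holds.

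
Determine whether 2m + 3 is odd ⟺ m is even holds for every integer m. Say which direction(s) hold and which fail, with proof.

(⇒) fails; (⇐) holds.

Forward direction. This fails: take m = 5. Then 2m + 3 = 13, which is odd, yet m = 5 is odd, not even.

Converse. Suppose m is even. Since 2 is even, 2m is even for every m, so 2m + 3 has the same parity as 3, which is odd. Hence 2m + 3 is odd.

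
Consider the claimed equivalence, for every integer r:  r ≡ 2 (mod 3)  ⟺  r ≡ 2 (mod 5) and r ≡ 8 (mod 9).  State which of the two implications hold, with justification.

Only the reverse direction holds.

(⇒) This fails: r = 32 gives 32 ≡ 2 (mod 3) but 32 ≡ 5 (mod 9), so the conjunction on the right does not hold.

(⇐) Conversely, if r ≡ 2 (mod 5) and r ≡ 8 (mod 9), then by the Chinese remainder theorem r ≡ 17 (mod 45). Since 17 ≡ 2 (mod 3) and 3 ∣ 45, we get r ≡ 2 (mod 3).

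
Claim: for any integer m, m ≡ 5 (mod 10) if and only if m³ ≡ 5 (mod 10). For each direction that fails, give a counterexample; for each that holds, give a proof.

(⇐) For the converse, argue contrapositively. If m ≢ 5 (mod 10), then m is congruent to one of 0, 1, 2, 3, 4, 6, 7, 8, 9 modulo 10, and these give m³ ≡ 0, 1, 8, 7, 4, 6, 3, 2, 9 respectively — never 5.

(⇒) Suppose m ≡ 5 (mod 10). Write m = 10j + 5. Then (10j + 5)³ = 1000j³ + 1500j² + 750j + 125 = 10(100j³ + 150j² + 75j + 12) + 5, so m³ ≡ 5 (mod 10).

Both directions hold; the statement is true.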